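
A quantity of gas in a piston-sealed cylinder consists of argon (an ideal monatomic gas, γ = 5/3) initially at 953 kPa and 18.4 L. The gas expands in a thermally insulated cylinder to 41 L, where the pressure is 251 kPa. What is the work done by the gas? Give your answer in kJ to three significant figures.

Adiabatic: W = (P₁V₁ − P₂V₂)/(γ − 1) with γ = 5/3.
P₁V₁ = 17535 J, P₂V₂ = 10291 J.
W = (17535 − 10291) / 0.6667 = 10866 J.

W ≈ 10.9 kJ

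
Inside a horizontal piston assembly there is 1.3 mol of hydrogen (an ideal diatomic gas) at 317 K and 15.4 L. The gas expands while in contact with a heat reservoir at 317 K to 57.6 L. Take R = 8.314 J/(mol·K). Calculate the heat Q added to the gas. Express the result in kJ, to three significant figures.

Isothermal ⇒ ΔU = 0, so Q = W = nRT ln(V₂/V₁).
Q = (1.3)(8.314)(317) ln(57.6/15.4) = 3426 × 1.319 = 4520 J.

Q ≈ 4.52 kJ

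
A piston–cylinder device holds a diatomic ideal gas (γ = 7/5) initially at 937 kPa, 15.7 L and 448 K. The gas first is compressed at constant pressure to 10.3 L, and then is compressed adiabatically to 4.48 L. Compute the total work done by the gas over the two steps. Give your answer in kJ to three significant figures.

Step 1 (isobaric): W = PΔV = (937 kPa)(10.3 − 15.7 L) = -5060 J.
After step 1: P = 937 kPa, V = 10.3 L, T = 293.9 K.
Step 2 (adiabatic): W = (P₁V₁ − P₂V₂)/(γ−1) = (9651 − 13465)/0.4 = -9534 J.
W_total = -5060 − 9534 = -14594 J.

W_total ≈ -14.6 kJ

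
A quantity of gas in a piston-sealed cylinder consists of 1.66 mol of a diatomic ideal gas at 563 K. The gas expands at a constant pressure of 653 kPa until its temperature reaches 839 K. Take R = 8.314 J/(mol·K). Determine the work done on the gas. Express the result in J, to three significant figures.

Isobaric: W = P ΔV = nR ΔT.
W = (1.66)(8.314)(839 − 563) = 3809 J.
Work on gas = −W_by = -3809 J.

W ≈ -3810 J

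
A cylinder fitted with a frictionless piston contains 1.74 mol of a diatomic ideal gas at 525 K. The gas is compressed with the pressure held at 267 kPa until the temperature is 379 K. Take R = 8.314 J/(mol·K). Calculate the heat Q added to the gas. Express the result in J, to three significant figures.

Q ≈ -7390 J

Isobaric: W = nRΔT = (1.74)(8.314)(-146) = -2112 J.
ΔU = nCᵥΔT with Cᵥ = 5R/2: ΔU = (1.74)(20.79)(-146) = -5280 J.
Q = ΔU + W = -5280 − 2112 = -7392 J.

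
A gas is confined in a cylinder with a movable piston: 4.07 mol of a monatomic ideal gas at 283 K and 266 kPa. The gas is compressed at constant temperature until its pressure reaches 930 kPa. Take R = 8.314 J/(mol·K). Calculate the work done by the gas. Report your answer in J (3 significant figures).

W ≈ -12000 J

Isothermal process: W = nRT ln(V₂/V₁) = nRT ln(P₁/P₂).
W = (4.07)(8.314)(283) × ln(266/930)
  = 9576 × ln(0.286) = 9576 × -1.252
W_by_gas = -11986 J.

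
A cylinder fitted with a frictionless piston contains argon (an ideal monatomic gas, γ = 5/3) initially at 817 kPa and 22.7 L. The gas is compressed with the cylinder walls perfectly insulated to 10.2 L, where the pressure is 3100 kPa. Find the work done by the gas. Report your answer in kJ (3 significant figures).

W ≈ -19.6 kJ

Adiabatic: W = (P₁V₁ − P₂V₂)/(γ − 1) with γ = 5/3.
P₁V₁ = 18546 J, P₂V₂ = 31620 J.
W = (18546 − 31620) / 0.6667 = -19611 J.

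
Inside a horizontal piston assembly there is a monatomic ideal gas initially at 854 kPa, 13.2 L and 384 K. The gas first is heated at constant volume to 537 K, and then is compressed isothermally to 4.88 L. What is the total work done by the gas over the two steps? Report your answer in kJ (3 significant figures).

W_total ≈ -15.7 kJ

Step 1 (isochoric): W = 0 (constant volume).
After step 1: P = 1194 kPa (V unchanged).
Step 2 (isothermal): W = P₁V₁ ln(V₂/V₁) = (15764) ln(4.88/13.2) = -15687 J.
W_total = 0 − 15687 = -15687 J.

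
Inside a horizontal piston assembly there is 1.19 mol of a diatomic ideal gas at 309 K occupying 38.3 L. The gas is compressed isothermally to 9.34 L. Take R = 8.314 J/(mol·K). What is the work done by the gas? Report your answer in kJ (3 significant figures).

Isothermal: W = nRT ln(V₂/V₁).
W = (1.19)(8.314)(309) × ln(9.34/38.3)
  = 3057 × -1.411
W_by_gas = -4314 J.

W ≈ -4.31 kJ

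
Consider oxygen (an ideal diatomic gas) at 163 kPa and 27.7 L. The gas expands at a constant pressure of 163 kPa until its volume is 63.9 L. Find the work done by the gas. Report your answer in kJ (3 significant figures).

W ≈ 5.90 kJ

Isobaric: W = P ΔV.
W = (163 kPa)(63.9 − 27.7 L) = (163)(36.2) = 5901 J.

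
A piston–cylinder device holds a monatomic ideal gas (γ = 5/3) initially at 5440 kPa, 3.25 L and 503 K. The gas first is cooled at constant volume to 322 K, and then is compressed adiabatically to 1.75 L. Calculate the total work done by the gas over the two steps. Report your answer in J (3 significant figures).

W_total ≈ -8670 J

Step 1 (isochoric): W = 0 (constant volume).
After step 1: P = 3482 kPa (V unchanged).
Step 2 (adiabatic): W = (P₁V₁ − P₂V₂)/(γ−1) = (11318 − 17100)/0.667 = -8673 J.
W_total = 0 − 8673 = -8673 J.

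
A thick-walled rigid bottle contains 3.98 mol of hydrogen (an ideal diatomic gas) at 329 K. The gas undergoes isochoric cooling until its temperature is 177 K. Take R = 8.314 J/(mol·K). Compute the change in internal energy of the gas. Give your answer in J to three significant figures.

Constant volume ⇒ W = 0, so Q = ΔU = nCᵥΔT with Cᵥ = 5R/2 = 20.79 J/(mol·K).
ΔU = (3.98)(20.79)(177 − 329) = -12574 J.

ΔU ≈ -12600 J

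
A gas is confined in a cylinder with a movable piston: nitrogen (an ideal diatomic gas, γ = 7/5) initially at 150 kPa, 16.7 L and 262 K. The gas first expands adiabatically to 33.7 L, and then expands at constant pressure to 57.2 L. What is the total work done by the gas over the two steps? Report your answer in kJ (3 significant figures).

Step 1 (adiabatic): W = (P₁V₁ − P₂V₂)/(γ−1) = (2505 − 1892)/0.4 = 1533 J.
After step 1: P = 56.13 kPa, V = 33.7 L, T = 197.8 K.
Step 2 (isobaric): W = PΔV = (56.13 kPa)(57.2 − 33.7 L) = 1319 J.
W_total = 1533 + 1319 = 2852 J.

W_total ≈ 2.85 kJ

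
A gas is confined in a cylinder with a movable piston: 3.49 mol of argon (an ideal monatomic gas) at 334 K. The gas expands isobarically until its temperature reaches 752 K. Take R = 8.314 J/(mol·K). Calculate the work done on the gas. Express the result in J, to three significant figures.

W ≈ -12100 J

Isobaric: W = P ΔV = nR ΔT.
W = (3.49)(8.314)(752 − 334) = 12129 J.
Work on gas = −W_by = -12129 J.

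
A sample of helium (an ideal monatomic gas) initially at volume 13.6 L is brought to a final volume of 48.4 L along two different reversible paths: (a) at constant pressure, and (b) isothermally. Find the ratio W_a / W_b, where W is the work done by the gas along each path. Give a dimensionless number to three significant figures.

Path (a) isobaric: W = P₁(V₂ − V₁) → W_a/(P₁V₁) = 2.559.
Path (b) isothermal: W = P₁V₁ ln(V₂/V₁) → W_b/(P₁V₁) = 1.269.
W_a / W_b = 2.559 / 1.269 = 2.016.

W_a / W_b ≈ 2.02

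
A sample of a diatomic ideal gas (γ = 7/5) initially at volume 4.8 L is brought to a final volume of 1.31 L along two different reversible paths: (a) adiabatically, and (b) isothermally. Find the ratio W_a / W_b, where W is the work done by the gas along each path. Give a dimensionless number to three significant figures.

Path (a) adiabatic: W = P₁V₁(1 − (V₁/V₂)^(γ−1))/(γ−1) → W_a/(P₁V₁) = -1.703.
Path (b) isothermal: W = P₁V₁ ln(V₂/V₁) → W_b/(P₁V₁) = -1.299.
W_a / W_b = -1.703 / -1.299 = 1.311.

W_a / W_b ≈ 1.31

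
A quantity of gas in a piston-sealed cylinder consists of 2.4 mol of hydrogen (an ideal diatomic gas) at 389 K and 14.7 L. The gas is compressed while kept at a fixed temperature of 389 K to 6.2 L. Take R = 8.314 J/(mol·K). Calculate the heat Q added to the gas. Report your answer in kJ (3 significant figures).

Isothermal ⇒ ΔU = 0, so Q = W = nRT ln(V₂/V₁).
Q = (2.4)(8.314)(389) ln(6.2/14.7) = 7762 × -0.8633 = -6701 J.

Q ≈ -6.70 kJ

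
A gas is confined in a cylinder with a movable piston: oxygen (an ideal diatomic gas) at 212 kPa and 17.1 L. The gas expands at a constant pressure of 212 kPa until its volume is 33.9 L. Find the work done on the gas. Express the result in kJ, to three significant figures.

Isobaric: W = P ΔV.
W = (212 kPa)(33.9 − 17.1 L) = (212)(16.8) = 3562 J.
Work on gas = −W_by = -3562 J.

W ≈ -3.56 kJ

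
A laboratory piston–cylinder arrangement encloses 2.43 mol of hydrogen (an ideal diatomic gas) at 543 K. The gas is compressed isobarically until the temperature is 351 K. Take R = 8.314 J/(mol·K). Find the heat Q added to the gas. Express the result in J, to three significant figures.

Isobaric: W = nRΔT = (2.43)(8.314)(-192) = -3879 J.
ΔU = nCᵥΔT with Cᵥ = 5R/2: ΔU = (2.43)(20.79)(-192) = -9697 J.
Q = ΔU + W = -9697 − 3879 = -13576 J.

Q ≈ -13600 J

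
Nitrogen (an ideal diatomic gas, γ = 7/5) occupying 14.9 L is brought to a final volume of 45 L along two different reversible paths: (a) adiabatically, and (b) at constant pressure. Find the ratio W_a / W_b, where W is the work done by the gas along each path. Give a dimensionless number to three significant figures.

Path (a) adiabatic: W = P₁V₁(1 − (V₁/V₂)^(γ−1))/(γ−1) → W_a/(P₁V₁) = 0.8933.
Path (b) isobaric: W = P₁(V₂ − V₁) → W_b/(P₁V₁) = 2.02.
W_a / W_b = 0.8933 / 2.02 = 0.4422.

W_a / W_b ≈ 0.442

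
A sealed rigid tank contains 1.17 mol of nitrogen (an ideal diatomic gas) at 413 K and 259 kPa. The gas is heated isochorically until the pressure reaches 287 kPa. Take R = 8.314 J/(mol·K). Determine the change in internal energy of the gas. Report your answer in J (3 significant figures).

ΔU ≈ 1090 J

Constant volume ⇒ W = 0, so Q = ΔU = nCᵥΔT with Cᵥ = 5R/2 = 20.79 J/(mol·K).
At constant V, T₂/T₁ = P₂/P₁ ⇒ ΔT = T₁(P₂/P₁ − 1) = 413·(287/259 − 1) = 44.65 K.
ΔU = (1.17)(20.79)(44.65) = 1086 J.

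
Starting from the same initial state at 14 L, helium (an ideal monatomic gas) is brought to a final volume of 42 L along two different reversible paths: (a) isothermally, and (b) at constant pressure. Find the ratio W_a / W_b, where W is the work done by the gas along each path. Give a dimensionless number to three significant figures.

Path (a) isothermal: W = P₁V₁ ln(V₂/V₁) → W_a/(P₁V₁) = 1.099.
Path (b) isobaric: W = P₁(V₂ − V₁) → W_b/(P₁V₁) = 2.
W_a / W_b = 1.099 / 2 = 0.5493.

W_a / W_b ≈ 0.549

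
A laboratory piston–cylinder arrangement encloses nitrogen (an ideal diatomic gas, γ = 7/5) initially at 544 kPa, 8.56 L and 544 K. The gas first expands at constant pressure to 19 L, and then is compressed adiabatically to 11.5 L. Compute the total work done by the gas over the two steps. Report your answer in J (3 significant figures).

Step 1 (isobaric): W = PΔV = (544 kPa)(19 − 8.56 L) = 5679 J.
After step 1: P = 544 kPa, V = 19 L, T = 1207 K.
Step 2 (adiabatic): W = (P₁V₁ − P₂V₂)/(γ−1) = (10336 − 12635)/0.4 = -5747 J.
W_total = 5679 − 5747 = -68.11 J.

W_total ≈ -68.1 J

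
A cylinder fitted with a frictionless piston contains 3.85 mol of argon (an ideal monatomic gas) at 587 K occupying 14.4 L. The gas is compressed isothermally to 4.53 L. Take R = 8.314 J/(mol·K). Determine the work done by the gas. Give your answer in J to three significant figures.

W ≈ -21700 J

Isothermal: W = nRT ln(V₂/V₁).
W = (3.85)(8.314)(587) × ln(4.53/14.4)
  = 18789 × -1.157
W_by_gas = -21730 J.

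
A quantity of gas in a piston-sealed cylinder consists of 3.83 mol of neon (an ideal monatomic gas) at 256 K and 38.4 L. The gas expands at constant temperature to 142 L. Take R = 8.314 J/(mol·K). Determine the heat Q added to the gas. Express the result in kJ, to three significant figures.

Q ≈ 10.7 kJ

Isothermal ⇒ ΔU = 0, so Q = W = nRT ln(V₂/V₁).
Q = (3.83)(8.314)(256) ln(142/38.4) = 8152 × 1.308 = 10661 J.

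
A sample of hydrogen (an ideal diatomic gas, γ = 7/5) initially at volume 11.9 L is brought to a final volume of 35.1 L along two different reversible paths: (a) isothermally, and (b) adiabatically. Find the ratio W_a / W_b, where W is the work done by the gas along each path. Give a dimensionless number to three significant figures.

Path (a) isothermal: W = P₁V₁ ln(V₂/V₁) → W_a/(P₁V₁) = 1.082.
Path (b) adiabatic: W = P₁V₁(1 − (V₁/V₂)^(γ−1))/(γ−1) → W_b/(P₁V₁) = 0.8781.
W_a / W_b = 1.082 / 0.8781 = 1.232.

W_a / W_b ≈ 1.23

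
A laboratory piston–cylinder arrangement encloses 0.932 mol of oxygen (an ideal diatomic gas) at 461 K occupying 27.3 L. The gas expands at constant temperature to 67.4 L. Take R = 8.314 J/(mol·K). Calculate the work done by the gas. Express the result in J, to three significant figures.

W ≈ 3230 J

Isothermal: W = nRT ln(V₂/V₁).
W = (0.932)(8.314)(461) × ln(67.4/27.3)
  = 3572 × 0.9038
W_by_gas = 3228 J.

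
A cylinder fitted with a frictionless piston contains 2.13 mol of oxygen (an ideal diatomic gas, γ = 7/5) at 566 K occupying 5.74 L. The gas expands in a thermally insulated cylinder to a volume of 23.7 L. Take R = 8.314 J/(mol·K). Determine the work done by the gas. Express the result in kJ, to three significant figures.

W ≈ 10.8 kJ

Adiabatic: TV^(γ−1) = const with γ = 7/5.
T₂ = T₁ (V₁/V₂)^(γ−1) = 566 × (5.74/23.7)^0.4 = 566 × 0.5671 = 321 K.
W_by = nCᵥ(T₁ − T₂) = (2.13)(20.79)(566 − 321) = 10847 J.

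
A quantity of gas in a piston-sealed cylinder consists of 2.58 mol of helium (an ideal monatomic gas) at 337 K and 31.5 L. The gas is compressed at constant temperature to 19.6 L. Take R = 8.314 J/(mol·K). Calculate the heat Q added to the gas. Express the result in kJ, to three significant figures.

Q ≈ -3.43 kJ

Isothermal ⇒ ΔU = 0, so Q = W = nRT ln(V₂/V₁).
Q = (2.58)(8.314)(337) ln(19.6/31.5) = 7229 × -0.4745 = -3430 J.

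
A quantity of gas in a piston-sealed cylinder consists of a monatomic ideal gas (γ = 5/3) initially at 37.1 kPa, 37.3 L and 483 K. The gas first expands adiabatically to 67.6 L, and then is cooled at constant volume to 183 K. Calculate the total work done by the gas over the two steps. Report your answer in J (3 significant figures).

Step 1 (adiabatic): W = (P₁V₁ − P₂V₂)/(γ−1) = (1384 − 930.9)/0.667 = 679.3 J.
Step 2 (isochoric): W = 0 (constant volume).
W_total = 679.3 + 0 = 679.3 J.

W_total ≈ 679 J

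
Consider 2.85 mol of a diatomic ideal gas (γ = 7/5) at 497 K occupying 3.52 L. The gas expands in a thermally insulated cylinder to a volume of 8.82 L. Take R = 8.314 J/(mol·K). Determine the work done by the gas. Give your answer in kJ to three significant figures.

W ≈ 9.05 kJ

Adiabatic: TV^(γ−1) = const with γ = 7/5.
T₂ = T₁ (V₁/V₂)^(γ−1) = 497 × (3.52/8.82)^0.4 = 497 × 0.6925 = 344.2 K.
W_by = nCᵥ(T₁ − T₂) = (2.85)(20.79)(497 − 344.2) = 9053 J.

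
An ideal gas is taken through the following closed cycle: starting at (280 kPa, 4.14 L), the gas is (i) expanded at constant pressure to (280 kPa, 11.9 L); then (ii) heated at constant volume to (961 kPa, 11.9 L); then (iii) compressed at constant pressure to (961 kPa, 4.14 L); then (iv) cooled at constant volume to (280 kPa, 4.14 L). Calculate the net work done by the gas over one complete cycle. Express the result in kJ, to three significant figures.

W_net ≈ -5.28 kJ

Constant-volume legs do no work.
W(i) = (280)(11.9 − 4.14) = 2173 J; W(iii) = (961)(4.14 − 11.9) = -7457 J.
W_net = 2173 − 7457 = -5285 J (the counter-clockwise enclosed area).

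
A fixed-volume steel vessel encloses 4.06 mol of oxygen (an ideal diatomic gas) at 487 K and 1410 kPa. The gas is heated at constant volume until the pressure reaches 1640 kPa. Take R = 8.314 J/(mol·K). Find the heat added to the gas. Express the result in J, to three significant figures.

Q ≈ 6700 J

Constant volume ⇒ W = 0, so Q = ΔU = nCᵥΔT with Cᵥ = 5R/2 = 20.79 J/(mol·K).
At constant V, T₂/T₁ = P₂/P₁ ⇒ ΔT = T₁(P₂/P₁ − 1) = 487·(1640/1410 − 1) = 79.44 K.
ΔU = (4.06)(20.79)(79.44) = 6704 J.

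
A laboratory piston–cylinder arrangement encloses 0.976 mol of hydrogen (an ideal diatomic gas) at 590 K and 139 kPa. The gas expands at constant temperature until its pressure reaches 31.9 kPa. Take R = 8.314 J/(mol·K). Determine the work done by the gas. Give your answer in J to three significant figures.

W ≈ 7050 J

Isothermal process: W = nRT ln(V₂/V₁) = nRT ln(P₁/P₂).
W = (0.976)(8.314)(590) × ln(139/31.9)
  = 4788 × ln(4.357) = 4788 × 1.472
W_by_gas = 7047 J.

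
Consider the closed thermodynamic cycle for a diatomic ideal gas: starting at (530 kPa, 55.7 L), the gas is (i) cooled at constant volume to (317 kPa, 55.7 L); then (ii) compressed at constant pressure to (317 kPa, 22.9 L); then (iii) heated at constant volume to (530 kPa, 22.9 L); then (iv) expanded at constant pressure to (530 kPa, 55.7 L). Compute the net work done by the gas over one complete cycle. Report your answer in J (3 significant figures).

W_net ≈ 6990 J

Constant-volume legs do no work.
W(ii) = (317)(22.9 − 55.7) = -10398 J; W(iv) = (530)(55.7 − 22.9) = 17384 J.
W_net = -10398 + 17384 = 6986 J (the clockwise enclosed area).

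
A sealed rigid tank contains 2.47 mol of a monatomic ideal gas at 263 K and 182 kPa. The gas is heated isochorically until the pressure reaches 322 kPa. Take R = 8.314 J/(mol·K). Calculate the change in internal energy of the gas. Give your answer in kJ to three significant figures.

ΔU ≈ 6.23 kJ

Constant volume ⇒ W = 0, so Q = ΔU = nCᵥΔT with Cᵥ = 3R/2 = 12.47 J/(mol·K).
At constant V, T₂/T₁ = P₂/P₁ ⇒ ΔT = T₁(P₂/P₁ − 1) = 263·(322/182 − 1) = 202.3 K.
ΔU = (2.47)(12.47)(202.3) = 6232 J.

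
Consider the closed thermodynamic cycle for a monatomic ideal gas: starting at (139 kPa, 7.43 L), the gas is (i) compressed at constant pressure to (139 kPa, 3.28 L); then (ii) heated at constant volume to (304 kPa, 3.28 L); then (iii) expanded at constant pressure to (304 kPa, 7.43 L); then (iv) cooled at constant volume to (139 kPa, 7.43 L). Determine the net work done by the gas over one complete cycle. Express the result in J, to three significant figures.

W_net ≈ 685 J

Constant-volume legs do no work.
W(i) = (139)(3.28 − 7.43) = -576.9 J; W(iii) = (304)(7.43 − 3.28) = 1262 J.
W_net = -576.9 + 1262 = 684.8 J (the clockwise enclosed area).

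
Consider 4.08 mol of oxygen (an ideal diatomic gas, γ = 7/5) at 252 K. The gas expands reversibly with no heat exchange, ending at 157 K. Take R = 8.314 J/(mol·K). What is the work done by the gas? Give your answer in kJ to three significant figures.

Adiabatic ⇒ Q = 0, so W_by = −ΔU = nCᵥ(T₁ − T₂).
Cᵥ = 5R/2 = 20.79 J/(mol·K).
W = (4.08)(20.79)(252 − 157) = 8056 J.

W ≈ 8.06 kJ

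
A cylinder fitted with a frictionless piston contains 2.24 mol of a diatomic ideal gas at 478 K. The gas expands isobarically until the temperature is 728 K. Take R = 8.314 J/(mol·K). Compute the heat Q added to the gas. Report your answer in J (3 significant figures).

Isobaric: W = nRΔT = (2.24)(8.314)(250) = 4656 J.
ΔU = nCᵥΔT with Cᵥ = 5R/2: ΔU = (2.24)(20.79)(250) = 11640 J.
Q = ΔU + W = 11640 + 4656 = 16295 J.

Q ≈ 16300 J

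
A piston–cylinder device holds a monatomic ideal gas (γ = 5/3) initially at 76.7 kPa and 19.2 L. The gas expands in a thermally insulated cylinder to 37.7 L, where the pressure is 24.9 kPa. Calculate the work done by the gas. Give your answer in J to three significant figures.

Adiabatic: W = (P₁V₁ − P₂V₂)/(γ − 1) with γ = 5/3.
P₁V₁ = 1473 J, P₂V₂ = 938.7 J.
W = (1473 − 938.7) / 0.6667 = 800.9 J.

W ≈ 801 J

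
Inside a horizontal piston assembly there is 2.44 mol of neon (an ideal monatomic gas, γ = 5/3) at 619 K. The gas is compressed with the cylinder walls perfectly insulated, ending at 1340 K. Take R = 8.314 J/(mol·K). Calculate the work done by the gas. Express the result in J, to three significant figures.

Adiabatic ⇒ Q = 0, so W_by = −ΔU = nCᵥ(T₁ − T₂).
Cᵥ = 3R/2 = 12.47 J/(mol·K).
W = (2.44)(12.47)(619 − 1340) = -21939 J.

W ≈ -21900 J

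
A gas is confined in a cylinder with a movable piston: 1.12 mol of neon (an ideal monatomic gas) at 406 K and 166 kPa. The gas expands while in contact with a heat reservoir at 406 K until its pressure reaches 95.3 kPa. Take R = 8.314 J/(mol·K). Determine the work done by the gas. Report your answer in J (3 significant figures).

W ≈ 2100 J

Isothermal process: W = nRT ln(V₂/V₁) = nRT ln(P₁/P₂).
W = (1.12)(8.314)(406) × ln(166/95.3)
  = 3781 × ln(1.742) = 3781 × 0.555
W_by_gas = 2098 J.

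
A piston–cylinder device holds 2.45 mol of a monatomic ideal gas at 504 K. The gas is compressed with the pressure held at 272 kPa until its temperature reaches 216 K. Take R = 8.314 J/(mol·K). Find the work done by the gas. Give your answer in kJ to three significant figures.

W ≈ -5.87 kJ

Isobaric: W = P ΔV = nR ΔT.
W = (2.45)(8.314)(216 − 504) = -5866 J.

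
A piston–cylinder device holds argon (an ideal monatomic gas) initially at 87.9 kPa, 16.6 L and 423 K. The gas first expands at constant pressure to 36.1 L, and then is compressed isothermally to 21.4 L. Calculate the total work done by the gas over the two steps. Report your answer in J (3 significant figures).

W_total ≈ 54.8 J

Step 1 (isobaric): W = PΔV = (87.9 kPa)(36.1 − 16.6 L) = 1714 J.
After step 1: P = 87.9 kPa, V = 36.1 L, T = 919.9 K.
Step 2 (isothermal): W = P₁V₁ ln(V₂/V₁) = (3173) ln(21.4/36.1) = -1659 J.
W_total = 1714 − 1659 = 54.78 J.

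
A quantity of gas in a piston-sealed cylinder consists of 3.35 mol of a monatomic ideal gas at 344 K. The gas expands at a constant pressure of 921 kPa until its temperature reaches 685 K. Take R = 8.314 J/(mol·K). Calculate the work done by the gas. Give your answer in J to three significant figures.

W ≈ 9500 J

Isobaric: W = P ΔV = nR ΔT.
W = (3.35)(8.314)(685 − 344) = 9497 J.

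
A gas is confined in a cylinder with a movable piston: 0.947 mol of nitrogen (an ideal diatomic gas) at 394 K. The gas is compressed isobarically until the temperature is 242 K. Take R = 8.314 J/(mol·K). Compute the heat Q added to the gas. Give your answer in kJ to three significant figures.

Q ≈ -4.19 kJ

Isobaric: W = nRΔT = (0.947)(8.314)(-152) = -1197 J.
ΔU = nCᵥΔT with Cᵥ = 5R/2: ΔU = (0.947)(20.79)(-152) = -2992 J.
Q = ΔU + W = -2992 − 1197 = -4189 J.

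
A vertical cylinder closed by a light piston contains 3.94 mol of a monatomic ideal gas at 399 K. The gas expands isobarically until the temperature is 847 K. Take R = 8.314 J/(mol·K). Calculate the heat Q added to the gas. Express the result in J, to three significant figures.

Q ≈ 36700 J

Isobaric: W = nRΔT = (3.94)(8.314)(448) = 14675 J.
ΔU = nCᵥΔT with Cᵥ = 3R/2: ΔU = (3.94)(12.47)(448) = 22013 J.
Q = ΔU + W = 22013 + 14675 = 36688 J.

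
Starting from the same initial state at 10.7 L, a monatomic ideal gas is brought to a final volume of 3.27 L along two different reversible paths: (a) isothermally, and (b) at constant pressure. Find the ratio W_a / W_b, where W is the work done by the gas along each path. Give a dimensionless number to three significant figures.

W_a / W_b ≈ 1.71

Path (a) isothermal: W = P₁V₁ ln(V₂/V₁) → W_a/(P₁V₁) = -1.185.
Path (b) isobaric: W = P₁(V₂ − V₁) → W_b/(P₁V₁) = -0.6944.
W_a / W_b = -1.185 / -0.6944 = 1.707.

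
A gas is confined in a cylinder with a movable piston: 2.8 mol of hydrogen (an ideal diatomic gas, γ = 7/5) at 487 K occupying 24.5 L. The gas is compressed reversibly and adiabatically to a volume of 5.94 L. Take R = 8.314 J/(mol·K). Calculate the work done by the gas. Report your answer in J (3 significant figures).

Adiabatic: TV^(γ−1) = const with γ = 7/5.
T₂ = T₁ (V₁/V₂)^(γ−1) = 487 × (24.5/5.94)^0.4 = 487 × 1.763 = 858.4 K.
W_by = nCᵥ(T₁ − T₂) = (2.8)(20.79)(487 − 858.4) = -21614 J.

W ≈ -21600 J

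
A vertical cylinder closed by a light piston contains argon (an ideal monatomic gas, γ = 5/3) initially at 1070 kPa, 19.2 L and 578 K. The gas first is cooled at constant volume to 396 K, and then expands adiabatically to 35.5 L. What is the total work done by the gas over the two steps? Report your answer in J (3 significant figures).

W_total ≈ 7100 J

Step 1 (isochoric): W = 0 (constant volume).
After step 1: P = 733.1 kPa (V unchanged).
Step 2 (adiabatic): W = (P₁V₁ − P₂V₂)/(γ−1) = (14075 − 9343)/0.667 = 7098 J.
W_total = 0 + 7098 = 7098 J.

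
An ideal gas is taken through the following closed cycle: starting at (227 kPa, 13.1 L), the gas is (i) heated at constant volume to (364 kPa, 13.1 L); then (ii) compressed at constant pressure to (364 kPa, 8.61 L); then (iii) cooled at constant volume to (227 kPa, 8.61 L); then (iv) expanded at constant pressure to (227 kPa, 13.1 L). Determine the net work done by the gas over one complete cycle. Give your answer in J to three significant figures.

Constant-volume legs do no work.
W(ii) = (364)(8.61 − 13.1) = -1634 J; W(iv) = (227)(13.1 − 8.61) = 1019 J.
W_net = -1634 + 1019 = -615.1 J (the counter-clockwise enclosed area).

W_net ≈ -615 J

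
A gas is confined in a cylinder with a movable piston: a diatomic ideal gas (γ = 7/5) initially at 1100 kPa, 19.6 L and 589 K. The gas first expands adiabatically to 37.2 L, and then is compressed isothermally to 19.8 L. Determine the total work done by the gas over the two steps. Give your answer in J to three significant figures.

Step 1 (adiabatic): W = (P₁V₁ − P₂V₂)/(γ−1) = (21560 − 16685)/0.4 = 12187 J.
After step 1: P = 448.5 kPa, V = 37.2 L, T = 455.8 K.
Step 2 (isothermal): W = P₁V₁ ln(V₂/V₁) = (16685) ln(19.8/37.2) = -10522 J.
W_total = 12187 − 10522 = 1665 J.

W_total ≈ 1660 J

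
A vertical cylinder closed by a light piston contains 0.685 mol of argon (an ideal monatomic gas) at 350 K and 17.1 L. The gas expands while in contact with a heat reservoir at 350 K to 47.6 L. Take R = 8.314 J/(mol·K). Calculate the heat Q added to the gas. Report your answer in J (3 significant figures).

Isothermal ⇒ ΔU = 0, so Q = W = nRT ln(V₂/V₁).
Q = (0.685)(8.314)(350) ln(47.6/17.1) = 1993 × 1.024 = 2041 J.

Q ≈ 2040 J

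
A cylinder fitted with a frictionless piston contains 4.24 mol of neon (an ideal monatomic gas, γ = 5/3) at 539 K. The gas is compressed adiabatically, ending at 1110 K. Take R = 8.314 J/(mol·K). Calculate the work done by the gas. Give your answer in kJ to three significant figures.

Adiabatic ⇒ Q = 0, so W_by = −ΔU = nCᵥ(T₁ − T₂).
Cᵥ = 3R/2 = 12.47 J/(mol·K).
W = (4.24)(12.47)(539 − 1110) = -30193 J.

W ≈ -30.2 kJ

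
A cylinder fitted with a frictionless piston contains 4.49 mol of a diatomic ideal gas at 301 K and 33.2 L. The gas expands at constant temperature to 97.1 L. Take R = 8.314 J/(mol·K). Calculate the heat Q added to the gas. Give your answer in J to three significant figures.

Q ≈ 12100 J

Isothermal ⇒ ΔU = 0, so Q = W = nRT ln(V₂/V₁).
Q = (4.49)(8.314)(301) ln(97.1/33.2) = 11236 × 1.073 = 12059 J.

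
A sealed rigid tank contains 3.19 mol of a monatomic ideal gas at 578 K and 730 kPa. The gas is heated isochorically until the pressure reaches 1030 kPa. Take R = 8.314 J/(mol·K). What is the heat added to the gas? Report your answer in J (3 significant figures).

Constant volume ⇒ W = 0, so Q = ΔU = nCᵥΔT with Cᵥ = 3R/2 = 12.47 J/(mol·K).
At constant V, T₂/T₁ = P₂/P₁ ⇒ ΔT = T₁(P₂/P₁ − 1) = 578·(1030/730 − 1) = 237.5 K.
ΔU = (3.19)(12.47)(237.5) = 9450 J.

Q ≈ 9450 J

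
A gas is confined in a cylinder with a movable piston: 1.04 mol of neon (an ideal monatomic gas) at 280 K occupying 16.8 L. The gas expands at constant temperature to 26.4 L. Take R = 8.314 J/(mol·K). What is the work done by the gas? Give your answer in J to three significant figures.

Isothermal: W = nRT ln(V₂/V₁).
W = (1.04)(8.314)(280) × ln(26.4/16.8)
  = 2421 × 0.452
W_by_gas = 1094 J.

W ≈ 1090 J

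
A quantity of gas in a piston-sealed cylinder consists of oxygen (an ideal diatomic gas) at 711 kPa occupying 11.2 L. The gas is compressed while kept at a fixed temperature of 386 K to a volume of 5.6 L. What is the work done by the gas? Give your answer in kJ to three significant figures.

Isothermal: W = nRT ln(V₂/V₁) = P₁V₁ ln(V₂/V₁).
P₁V₁ = (711 kPa)(11.2 L) = 7963 J.
W = 7963 × ln(5.6/11.2) = 7963 × -0.6931
W_by_gas = -5520 J.

W ≈ -5.52 kJ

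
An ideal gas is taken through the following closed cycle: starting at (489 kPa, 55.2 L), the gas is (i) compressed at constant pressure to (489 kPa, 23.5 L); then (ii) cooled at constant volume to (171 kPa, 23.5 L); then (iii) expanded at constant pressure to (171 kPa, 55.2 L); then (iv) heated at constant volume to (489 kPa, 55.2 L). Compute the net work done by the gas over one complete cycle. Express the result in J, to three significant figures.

W_net ≈ -10100 J

Constant-volume legs do no work.
W(i) = (489)(23.5 − 55.2) = -15501 J; W(iii) = (171)(55.2 − 23.5) = 5421 J.
W_net = -15501 + 5421 = -10081 J (the counter-clockwise enclosed area).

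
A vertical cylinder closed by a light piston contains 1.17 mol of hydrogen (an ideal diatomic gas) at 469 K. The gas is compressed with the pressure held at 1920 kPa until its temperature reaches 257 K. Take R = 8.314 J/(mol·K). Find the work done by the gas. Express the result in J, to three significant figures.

Isobaric: W = P ΔV = nR ΔT.
W = (1.17)(8.314)(257 − 469) = -2062 J.

W ≈ -2060 J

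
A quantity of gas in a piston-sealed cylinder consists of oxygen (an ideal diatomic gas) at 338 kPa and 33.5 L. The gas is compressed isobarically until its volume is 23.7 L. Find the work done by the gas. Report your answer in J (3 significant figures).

Isobaric: W = P ΔV.
W = (338 kPa)(23.7 − 33.5 L) = (338)(-9.8) = -3312 J.

W ≈ -3310 J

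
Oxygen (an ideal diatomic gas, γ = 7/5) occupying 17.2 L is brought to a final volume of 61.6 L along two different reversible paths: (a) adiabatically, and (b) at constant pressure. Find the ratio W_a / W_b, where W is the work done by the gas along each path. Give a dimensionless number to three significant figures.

Path (a) adiabatic: W = P₁V₁(1 − (V₁/V₂)^(γ−1))/(γ−1) → W_a/(P₁V₁) = 0.9992.
Path (b) isobaric: W = P₁(V₂ − V₁) → W_b/(P₁V₁) = 2.581.
W_a / W_b = 0.9992 / 2.581 = 0.3871.

W_a / W_b ≈ 0.387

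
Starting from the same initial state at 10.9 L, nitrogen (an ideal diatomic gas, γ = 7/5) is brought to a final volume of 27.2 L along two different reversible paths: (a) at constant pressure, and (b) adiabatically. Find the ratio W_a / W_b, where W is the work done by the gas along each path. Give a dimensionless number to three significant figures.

Path (a) isobaric: W = P₁(V₂ − V₁) → W_a/(P₁V₁) = 1.495.
Path (b) adiabatic: W = P₁V₁(1 − (V₁/V₂)^(γ−1))/(γ−1) → W_b/(P₁V₁) = 0.7659.
W_a / W_b = 1.495 / 0.7659 = 1.953.

W_a / W_b ≈ 1.95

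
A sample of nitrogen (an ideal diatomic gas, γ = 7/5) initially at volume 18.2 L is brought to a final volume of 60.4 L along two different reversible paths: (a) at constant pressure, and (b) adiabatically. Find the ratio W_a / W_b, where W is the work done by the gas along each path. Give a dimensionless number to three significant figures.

W_a / W_b ≈ 2.43

Path (a) isobaric: W = P₁(V₂ − V₁) → W_a/(P₁V₁) = 2.319.
Path (b) adiabatic: W = P₁V₁(1 − (V₁/V₂)^(γ−1))/(γ−1) → W_b/(P₁V₁) = 0.9528.
W_a / W_b = 2.319 / 0.9528 = 2.434.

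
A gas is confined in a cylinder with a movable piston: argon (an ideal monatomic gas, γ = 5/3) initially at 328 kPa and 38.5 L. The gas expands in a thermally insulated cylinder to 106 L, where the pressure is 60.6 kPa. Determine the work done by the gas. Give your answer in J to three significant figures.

Adiabatic: W = (P₁V₁ − P₂V₂)/(γ − 1) with γ = 5/3.
P₁V₁ = 12628 J, P₂V₂ = 6424 J.
W = (12628 − 6424) / 0.6667 = 9307 J.

W ≈ 9310 J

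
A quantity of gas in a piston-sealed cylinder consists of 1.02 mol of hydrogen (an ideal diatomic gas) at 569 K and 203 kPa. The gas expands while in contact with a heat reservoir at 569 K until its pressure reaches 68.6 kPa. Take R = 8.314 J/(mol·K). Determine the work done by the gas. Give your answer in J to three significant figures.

W ≈ 5240 J

Isothermal process: W = nRT ln(V₂/V₁) = nRT ln(P₁/P₂).
W = (1.02)(8.314)(569) × ln(203/68.6)
  = 4825 × ln(2.959) = 4825 × 1.085
W_by_gas = 5235 J.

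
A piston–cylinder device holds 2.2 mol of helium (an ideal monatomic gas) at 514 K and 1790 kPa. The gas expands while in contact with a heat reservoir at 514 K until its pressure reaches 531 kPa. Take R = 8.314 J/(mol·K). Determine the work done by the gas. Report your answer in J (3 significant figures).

Isothermal process: W = nRT ln(V₂/V₁) = nRT ln(P₁/P₂).
W = (2.2)(8.314)(514) × ln(1790/531)
  = 9401 × ln(3.371) = 9401 × 1.215
W_by_gas = 11425 J.

W ≈ 11400 J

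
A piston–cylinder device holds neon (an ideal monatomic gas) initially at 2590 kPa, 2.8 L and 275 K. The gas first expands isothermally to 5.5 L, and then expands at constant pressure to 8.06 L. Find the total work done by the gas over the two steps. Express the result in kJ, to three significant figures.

Step 1 (isothermal): W = P₁V₁ ln(V₂/V₁) = (7252) ln(5.5/2.8) = 4896 J.
After step 1: P = 1319 kPa, V = 5.5 L, T = 275 K.
Step 2 (isobaric): W = PΔV = (1319 kPa)(8.06 − 5.5 L) = 3375 J.
W_total = 4896 + 3375 = 8272 J.

W_total ≈ 8.27 kJ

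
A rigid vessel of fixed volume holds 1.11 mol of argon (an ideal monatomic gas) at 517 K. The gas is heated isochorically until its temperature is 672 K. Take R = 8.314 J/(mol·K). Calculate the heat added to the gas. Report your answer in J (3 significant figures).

Constant volume ⇒ W = 0, so Q = ΔU = nCᵥΔT with Cᵥ = 3R/2 = 12.47 J/(mol·K).
ΔU = (1.11)(12.47)(672 − 517) = 2146 J.

Q ≈ 2150 J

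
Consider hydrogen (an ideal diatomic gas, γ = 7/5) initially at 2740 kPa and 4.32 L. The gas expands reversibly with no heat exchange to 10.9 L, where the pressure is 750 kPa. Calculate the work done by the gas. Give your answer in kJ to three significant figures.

W ≈ 9.15 kJ

Adiabatic: W = (P₁V₁ − P₂V₂)/(γ − 1) with γ = 7/5.
P₁V₁ = 11837 J, P₂V₂ = 8175 J.
W = (11837 − 8175) / 0.4 = 9155 J.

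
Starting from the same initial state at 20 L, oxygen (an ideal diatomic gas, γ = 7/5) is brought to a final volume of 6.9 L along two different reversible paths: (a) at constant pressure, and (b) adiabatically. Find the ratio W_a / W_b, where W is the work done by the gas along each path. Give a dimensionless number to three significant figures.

Path (a) isobaric: W = P₁(V₂ − V₁) → W_a/(P₁V₁) = -0.655.
Path (b) adiabatic: W = P₁V₁(1 − (V₁/V₂)^(γ−1))/(γ−1) → W_b/(P₁V₁) = -1.327.
W_a / W_b = -0.655 / -1.327 = 0.4937.

W_a / W_b ≈ 0.494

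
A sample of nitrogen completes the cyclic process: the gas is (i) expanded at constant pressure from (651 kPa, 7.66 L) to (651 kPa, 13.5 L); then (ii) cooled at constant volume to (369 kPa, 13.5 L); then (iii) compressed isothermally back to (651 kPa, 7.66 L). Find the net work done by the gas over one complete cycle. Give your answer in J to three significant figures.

W_net ≈ 979 J

Leg (i): W = PΔV = (651)(13.5 − 7.66) = 3802 J.
Leg (ii): W = 0.
Leg (iii): W = PᵢVᵢ ln(V_f/Vᵢ) = (4982) ln(7.66/13.5) = -2823 J.
W_net = 3802 − 2823 = 978.9 J.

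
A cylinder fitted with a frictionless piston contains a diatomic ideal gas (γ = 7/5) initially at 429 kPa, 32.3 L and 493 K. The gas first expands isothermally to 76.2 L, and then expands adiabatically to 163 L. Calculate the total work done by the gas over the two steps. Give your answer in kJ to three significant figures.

Step 1 (isothermal): W = P₁V₁ ln(V₂/V₁) = (13857) ln(76.2/32.3) = 11893 J.
After step 1: P = 181.8 kPa, V = 76.2 L, T = 493 K.
Step 2 (adiabatic): W = (P₁V₁ − P₂V₂)/(γ−1) = (13857 − 10223)/0.4 = 9085 J.
W_total = 11893 + 9085 = 20978 J.

W_total ≈ 21.0 kJ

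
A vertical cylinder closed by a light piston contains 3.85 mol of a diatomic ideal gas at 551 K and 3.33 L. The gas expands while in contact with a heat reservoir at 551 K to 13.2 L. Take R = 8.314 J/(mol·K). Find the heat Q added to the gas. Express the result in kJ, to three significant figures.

Q ≈ 24.3 kJ

Isothermal ⇒ ΔU = 0, so Q = W = nRT ln(V₂/V₁).
Q = (3.85)(8.314)(551) ln(13.2/3.33) = 17637 × 1.377 = 24290 J.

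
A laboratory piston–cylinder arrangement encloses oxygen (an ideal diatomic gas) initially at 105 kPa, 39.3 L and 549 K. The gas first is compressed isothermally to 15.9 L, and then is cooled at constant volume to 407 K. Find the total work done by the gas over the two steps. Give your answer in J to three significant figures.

W_total ≈ -3730 J

Step 1 (isothermal): W = P₁V₁ ln(V₂/V₁) = (4126) ln(15.9/39.3) = -3734 J.
Step 2 (isochoric): W = 0 (constant volume).
W_total = -3734 + 0 = -3734 J.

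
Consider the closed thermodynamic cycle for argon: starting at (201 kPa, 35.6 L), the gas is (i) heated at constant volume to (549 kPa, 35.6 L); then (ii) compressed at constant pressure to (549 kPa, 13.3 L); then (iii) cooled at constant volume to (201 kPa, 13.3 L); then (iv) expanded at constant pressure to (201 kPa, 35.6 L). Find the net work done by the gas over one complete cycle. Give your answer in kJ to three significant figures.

W_net ≈ -7.76 kJ

Constant-volume legs do no work.
W(ii) = (549)(13.3 − 35.6) = -12243 J; W(iv) = (201)(35.6 − 13.3) = 4482 J.
W_net = -12243 + 4482 = -7760 J (the counter-clockwise enclosed area).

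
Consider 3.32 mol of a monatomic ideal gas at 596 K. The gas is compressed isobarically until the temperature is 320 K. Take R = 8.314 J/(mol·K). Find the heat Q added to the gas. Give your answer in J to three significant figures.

Q ≈ -19000 J

Isobaric: W = nRΔT = (3.32)(8.314)(-276) = -7618 J.
ΔU = nCᵥΔT with Cᵥ = 3R/2: ΔU = (3.32)(12.47)(-276) = -11427 J.
Q = ΔU + W = -11427 − 7618 = -19046 J.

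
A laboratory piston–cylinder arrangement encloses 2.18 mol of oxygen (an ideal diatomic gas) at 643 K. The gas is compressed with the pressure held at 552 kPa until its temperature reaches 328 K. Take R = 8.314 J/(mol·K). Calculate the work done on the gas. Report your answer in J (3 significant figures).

W ≈ 5710 J

Isobaric: W = P ΔV = nR ΔT.
W = (2.18)(8.314)(328 − 643) = -5709 J.
Work on gas = −W_by = 5709 J.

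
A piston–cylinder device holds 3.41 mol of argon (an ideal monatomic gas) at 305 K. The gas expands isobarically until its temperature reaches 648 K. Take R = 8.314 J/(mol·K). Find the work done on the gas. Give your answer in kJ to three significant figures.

Isobaric: W = P ΔV = nR ΔT.
W = (3.41)(8.314)(648 − 305) = 9724 J.
Work on gas = −W_by = -9724 J.

W ≈ -9.72 kJ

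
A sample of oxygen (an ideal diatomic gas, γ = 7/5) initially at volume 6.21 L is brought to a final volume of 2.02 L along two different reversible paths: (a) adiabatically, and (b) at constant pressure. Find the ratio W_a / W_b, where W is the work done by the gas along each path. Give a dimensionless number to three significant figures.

Path (a) adiabatic: W = P₁V₁(1 − (V₁/V₂)^(γ−1))/(γ−1) → W_a/(P₁V₁) = -1.418.
Path (b) isobaric: W = P₁(V₂ − V₁) → W_b/(P₁V₁) = -0.6747.
W_a / W_b = -1.418 / -0.6747 = 2.101.

W_a / W_b ≈ 2.10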